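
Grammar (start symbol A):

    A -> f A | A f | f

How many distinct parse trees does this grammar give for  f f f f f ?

16

Parse trees for f f f f f (showing first 6 of 16):
  [A f [A f [A f [A f [A f]]]]]
  [A f [A f [A f [A [A f] f]]]]
  [A f [A f [A [A f [A f]] f]]]
  [A f [A f [A [A [A f] f] f]]]
  [A f [A [A f [A f [A f]]] f]]
  [A f [A [A f [A [A f] f]] f]]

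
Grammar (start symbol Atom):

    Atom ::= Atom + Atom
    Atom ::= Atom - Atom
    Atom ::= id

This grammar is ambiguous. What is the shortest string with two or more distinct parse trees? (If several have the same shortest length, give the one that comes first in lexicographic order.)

length 1: no string has ≥2 trees
length 3: no string has ≥2 trees
length 5: id + id + id has 2 parse trees

Two derivations of id + id + id:
  Atom ⇒ Atom + Atom ⇒ Atom + Atom + Atom ⇒ id + Atom + Atom ⇒ id + id + Atom ⇒ id + id + id
  Atom ⇒ Atom + Atom ⇒ id + Atom ⇒ id + Atom + Atom ⇒ id + id + Atom ⇒ id + id + id

id + id + id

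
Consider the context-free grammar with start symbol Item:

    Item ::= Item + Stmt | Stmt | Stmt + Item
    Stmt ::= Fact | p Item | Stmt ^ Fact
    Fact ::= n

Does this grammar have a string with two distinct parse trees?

Ambiguous

Witness: n + n

Derivation 1: Item ⇒ Item + Stmt ⇒ Stmt + Stmt ⇒ Fact + Stmt ⇒ n + Stmt ⇒ n + Fact ⇒ n + n
Derivation 2: Item ⇒ Stmt + Item ⇒ Fact + Item ⇒ n + Item ⇒ n + Stmt ⇒ n + Fact ⇒ n + n

Two distinct leftmost derivations for the same string.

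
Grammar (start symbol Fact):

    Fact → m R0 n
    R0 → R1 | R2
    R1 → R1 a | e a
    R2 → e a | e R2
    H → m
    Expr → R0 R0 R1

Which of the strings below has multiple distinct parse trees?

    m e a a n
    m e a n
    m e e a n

m e a a n: 1 tree
m e a n: 2 trees
m e e a n: 1 tree

m e a n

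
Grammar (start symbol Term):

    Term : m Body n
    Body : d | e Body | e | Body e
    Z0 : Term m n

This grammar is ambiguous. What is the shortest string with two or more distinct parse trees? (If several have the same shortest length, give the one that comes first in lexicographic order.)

length 3: no string has ≥2 trees
length 4: m e e n has 2 parse trees

Two derivations of m e e n:
  Term ⇒ m Body n ⇒ m e Body n ⇒ m e e n
  Term ⇒ m Body n ⇒ m Body e n ⇒ m e e n

m e e n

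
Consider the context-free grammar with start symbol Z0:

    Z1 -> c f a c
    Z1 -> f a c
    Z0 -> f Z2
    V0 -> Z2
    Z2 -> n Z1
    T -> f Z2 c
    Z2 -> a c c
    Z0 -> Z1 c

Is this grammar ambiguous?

Witness: f a c c

Derivation 1: Z0 ⇒ f Z2 ⇒ f a c c
Derivation 2: Z0 ⇒ Z1 c ⇒ f a c c

Two distinct leftmost derivations for the same string.

Ambiguous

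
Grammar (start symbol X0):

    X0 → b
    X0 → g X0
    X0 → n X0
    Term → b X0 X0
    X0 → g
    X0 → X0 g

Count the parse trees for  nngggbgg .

21

Parse trees for nngggbgg (showing first 6 of 21):
  [X0 n [X0 n [X0 g [X0 g [X0 g [X0 [X0 [X0 b] g] g]]]]]]
  [X0 n [X0 n [X0 g [X0 g [X0 [X0 g [X0 [X0 b] g]] g]]]]]
  [X0 n [X0 n [X0 g [X0 g [X0 [X0 [X0 g [X0 b]] g] g]]]]]
  [X0 n [X0 n [X0 g [X0 [X0 g [X0 g [X0 [X0 b] g]]] g]]]]
  [X0 n [X0 n [X0 g [X0 [X0 g [X0 [X0 g [X0 b]] g]] g]]]]
  [X0 n [X0 n [X0 g [X0 [X0 [X0 g [X0 g [X0 b]]] g] g]]]]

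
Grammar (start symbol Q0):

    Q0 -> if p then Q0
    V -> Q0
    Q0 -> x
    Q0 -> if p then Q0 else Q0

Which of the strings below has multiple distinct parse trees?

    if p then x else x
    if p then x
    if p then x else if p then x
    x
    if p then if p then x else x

if p then x else x: 1 tree
if p then x: 1 tree
if p then x else if p then x: 1 tree
x: 1 tree
if p then if p then x else x: 2 trees

if p then if p then x else x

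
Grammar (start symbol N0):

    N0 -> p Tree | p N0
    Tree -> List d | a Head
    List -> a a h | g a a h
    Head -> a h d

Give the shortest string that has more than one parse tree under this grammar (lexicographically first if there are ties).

p a a h d

length 5: p a a h d has 2 parse trees

Two derivations of p a a h d:
  N0 ⇒ p Tree ⇒ p List d ⇒ p a a h d
  N0 ⇒ p Tree ⇒ p a Head ⇒ p a a h d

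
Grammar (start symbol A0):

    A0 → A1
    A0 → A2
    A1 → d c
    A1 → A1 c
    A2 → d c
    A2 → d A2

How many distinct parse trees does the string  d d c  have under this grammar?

1

Parse trees for d d c:
  [A0 [A2 d [A2 d c]]]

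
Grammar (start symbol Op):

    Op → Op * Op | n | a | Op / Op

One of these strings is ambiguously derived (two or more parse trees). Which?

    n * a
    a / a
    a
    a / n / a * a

a / n / a * a

n * a: 1 tree
a / a: 1 tree
a: 1 tree
a / n / a * a: 5 trees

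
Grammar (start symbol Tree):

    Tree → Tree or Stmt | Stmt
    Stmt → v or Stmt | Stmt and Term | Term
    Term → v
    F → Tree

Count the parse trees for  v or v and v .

3

Parse trees for v or v and v:
  [Tree [Tree [Stmt [Term v]]] or [Stmt [Stmt [Term v]] and [Term v]]]
  [Tree [Stmt v or [Stmt [Stmt [Term v]] and [Term v]]]]
  [Tree [Stmt [Stmt v or [Stmt [Term v]]] and [Term v]]]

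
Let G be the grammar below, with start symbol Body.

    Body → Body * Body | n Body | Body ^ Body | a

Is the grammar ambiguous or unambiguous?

Witness: n a * a

Derivation 1: Body ⇒ Body * Body ⇒ n Body * Body ⇒ n a * Body ⇒ n a * a
Derivation 2: Body ⇒ n Body ⇒ n Body * Body ⇒ n a * Body ⇒ n a * a

Two distinct leftmost derivations for the same string.

Ambiguous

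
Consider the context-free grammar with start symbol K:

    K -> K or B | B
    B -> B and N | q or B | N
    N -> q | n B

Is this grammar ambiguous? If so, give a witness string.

Ambiguous

Witness: q or q

Derivation 1: K ⇒ K or B ⇒ B or B ⇒ N or B ⇒ q or B ⇒ q or N ⇒ q or q
Derivation 2: K ⇒ B ⇒ q or B ⇒ q or N ⇒ q or q

Two distinct leftmost derivations for the same string.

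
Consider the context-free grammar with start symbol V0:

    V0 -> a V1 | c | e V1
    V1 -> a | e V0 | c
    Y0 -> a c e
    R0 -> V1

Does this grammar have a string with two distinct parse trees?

(Y0, R0 are unreachable from V0, so their rules don't affect L(V0).) Each reachable nonterminal has at most one production per leading terminal, and all productions are right-linear; the derivation is determined token-by-token.

Unambiguous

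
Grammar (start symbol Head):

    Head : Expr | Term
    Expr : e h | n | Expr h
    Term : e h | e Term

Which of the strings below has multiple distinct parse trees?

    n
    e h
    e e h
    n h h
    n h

e h

n: 1 tree
e h: 2 trees
e e h: 1 tree
n h h: 1 tree
n h: 1 tree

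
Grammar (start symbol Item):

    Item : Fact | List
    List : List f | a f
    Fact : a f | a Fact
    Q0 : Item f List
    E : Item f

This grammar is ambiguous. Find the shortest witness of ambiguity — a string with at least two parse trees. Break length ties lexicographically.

a f

length 2: a f has 2 parse trees

Two derivations of a f:
  Item ⇒ Fact ⇒ a f
  Item ⇒ List ⇒ a f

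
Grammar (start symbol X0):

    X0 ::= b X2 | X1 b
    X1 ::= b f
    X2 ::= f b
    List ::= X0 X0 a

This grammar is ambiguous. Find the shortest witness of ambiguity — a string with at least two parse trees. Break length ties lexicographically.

b f b

length 3: b f b has 2 parse trees

Two derivations of b f b:
  X0 ⇒ b X2 ⇒ b f b
  X0 ⇒ X1 b ⇒ b f b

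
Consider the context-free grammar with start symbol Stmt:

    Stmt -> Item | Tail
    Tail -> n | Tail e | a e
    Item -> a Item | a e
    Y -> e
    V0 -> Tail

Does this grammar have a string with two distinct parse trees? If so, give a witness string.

Ambiguous

Witness: a e

Derivation 1: Stmt ⇒ Item ⇒ a e
Derivation 2: Stmt ⇒ Tail ⇒ a e

Two distinct leftmost derivations for the same string.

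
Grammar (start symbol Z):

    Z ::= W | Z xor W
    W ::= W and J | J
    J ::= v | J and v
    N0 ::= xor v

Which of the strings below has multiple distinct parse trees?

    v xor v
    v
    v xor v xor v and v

v xor v xor v and v

v xor v: 1 tree
v: 1 tree
v xor v xor v and v: 2 trees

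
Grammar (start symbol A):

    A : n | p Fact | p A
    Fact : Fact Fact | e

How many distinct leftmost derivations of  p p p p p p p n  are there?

Parse trees for p p p p p p p n:
  [A p [A p [A p [A p [A p [A p [A p [A n]]]]]]]]

1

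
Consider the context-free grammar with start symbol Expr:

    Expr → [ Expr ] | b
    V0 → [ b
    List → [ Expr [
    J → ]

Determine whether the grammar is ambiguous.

Only Expr is reachable from Expr; ignoring the rest: L(Expr) is { openⁿ atom closeⁿ : n ≥ 0 }. The bracket depth fixes n, and the derivation is forced at every step.

Unambiguous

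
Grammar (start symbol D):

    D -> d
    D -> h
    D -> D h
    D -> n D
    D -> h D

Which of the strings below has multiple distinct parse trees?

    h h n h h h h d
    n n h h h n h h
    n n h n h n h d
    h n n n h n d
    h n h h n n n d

n n h h h n h h

h h n h h h h d: 1 tree
n n h h h n h h: 8 trees
n n h n h n h d: 1 tree
h n n n h n d: 1 tree
h n h h n n n d: 1 tree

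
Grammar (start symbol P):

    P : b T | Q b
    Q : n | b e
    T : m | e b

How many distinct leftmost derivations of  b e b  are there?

2

Parse trees for b e b:
  [P b [T e b]]
  [P [Q b e] b]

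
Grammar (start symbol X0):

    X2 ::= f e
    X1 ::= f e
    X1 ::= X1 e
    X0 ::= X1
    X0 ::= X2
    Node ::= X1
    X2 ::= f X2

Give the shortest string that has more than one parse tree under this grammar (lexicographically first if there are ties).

f e

length 2: f e has 2 parse trees

Two derivations of f e:
  X0 ⇒ X1 ⇒ f e
  X0 ⇒ X2 ⇒ f e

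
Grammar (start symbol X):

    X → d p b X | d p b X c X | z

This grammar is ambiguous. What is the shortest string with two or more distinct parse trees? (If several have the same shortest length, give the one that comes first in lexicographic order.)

length 1: no string has ≥2 trees
length 4: no string has ≥2 trees
length 6: no string has ≥2 trees
length 7: no string has ≥2 trees
length 9: d p b d p b z c z has 2 parse trees

Two derivations of d p b d p b z c z:
  X ⇒ d p b X ⇒ d p b d p b X c X ⇒ d p b d p b z c X ⇒ d p b d p b z c z
  X ⇒ d p b X c X ⇒ d p b d p b X c X ⇒ d p b d p b z c X ⇒ d p b d p b z c z

d p b d p b z c z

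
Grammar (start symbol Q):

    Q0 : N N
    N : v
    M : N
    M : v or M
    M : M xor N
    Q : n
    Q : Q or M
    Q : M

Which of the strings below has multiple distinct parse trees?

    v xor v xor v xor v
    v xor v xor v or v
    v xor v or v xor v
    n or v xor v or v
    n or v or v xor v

v xor v xor v xor v: 1 tree
v xor v xor v or v: 1 tree
v xor v or v xor v: 1 tree
n or v xor v or v: 1 tree
n or v or v xor v: 3 trees

n or v or v xor v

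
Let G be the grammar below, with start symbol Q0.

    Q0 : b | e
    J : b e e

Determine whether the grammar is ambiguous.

Unambiguous

Only Q0 is reachable from Q0; ignoring the rest: The reachable rules are right-linear with at most one rule per (nonterminal, next-terminal) pair. Each input token forces the next rule, so parsing is deterministic.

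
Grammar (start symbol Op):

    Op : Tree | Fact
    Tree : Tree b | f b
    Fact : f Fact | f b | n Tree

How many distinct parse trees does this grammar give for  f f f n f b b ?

Parse trees for f f f n f b b:
  [Op [Fact f [Fact f [Fact f [Fact n [Tree [Tree f b] b]]]]]]

1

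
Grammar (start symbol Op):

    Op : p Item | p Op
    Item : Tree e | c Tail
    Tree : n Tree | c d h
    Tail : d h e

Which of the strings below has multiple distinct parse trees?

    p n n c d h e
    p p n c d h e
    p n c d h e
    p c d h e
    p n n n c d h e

p c d h e

p n n c d h e: 1 tree
p p n c d h e: 1 tree
p n c d h e: 1 tree
p c d h e: 2 trees
p n n n c d h e: 1 tree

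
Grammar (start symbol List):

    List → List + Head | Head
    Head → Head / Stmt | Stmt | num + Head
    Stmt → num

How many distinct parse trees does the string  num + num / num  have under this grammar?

3

Parse trees for num + num / num:
  [List [List [Head [Stmt num]]] + [Head [Head [Stmt num]] / [Stmt num]]]
  [List [Head [Head num + [Head [Stmt num]]] / [Stmt num]]]
  [List [Head num + [Head [Head [Stmt num]] / [Stmt num]]]]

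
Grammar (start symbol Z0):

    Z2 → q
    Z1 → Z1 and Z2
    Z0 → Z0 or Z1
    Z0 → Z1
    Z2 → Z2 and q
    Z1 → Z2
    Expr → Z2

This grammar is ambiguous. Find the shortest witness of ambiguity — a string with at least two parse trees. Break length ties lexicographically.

length 1: no string has ≥2 trees
length 3: q and q has 2 parse trees

Two derivations of q and q:
  Z0 ⇒ Z1 ⇒ Z1 and Z2 ⇒ Z2 and Z2 ⇒ q and Z2 ⇒ q and q
  Z0 ⇒ Z1 ⇒ Z2 ⇒ Z2 and q ⇒ q and q

q and q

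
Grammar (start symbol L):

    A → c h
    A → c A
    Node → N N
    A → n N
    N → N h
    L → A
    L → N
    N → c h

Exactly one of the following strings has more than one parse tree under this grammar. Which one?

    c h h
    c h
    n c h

c h h: 1 tree
c h: 2 trees
n c h: 1 tree

c h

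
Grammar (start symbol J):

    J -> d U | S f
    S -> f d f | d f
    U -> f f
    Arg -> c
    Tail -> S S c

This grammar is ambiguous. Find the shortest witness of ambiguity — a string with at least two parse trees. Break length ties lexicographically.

d f f

length 3: d f f has 2 parse trees

Two derivations of d f f:
  J ⇒ d U ⇒ d f f
  J ⇒ S f ⇒ d f f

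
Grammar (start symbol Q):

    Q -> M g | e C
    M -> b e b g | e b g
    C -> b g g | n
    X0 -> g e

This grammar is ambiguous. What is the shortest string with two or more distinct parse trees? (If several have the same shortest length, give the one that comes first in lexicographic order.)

e b g g

length 2: no string has ≥2 trees
length 4: e b g g has 2 parse trees

Two derivations of e b g g:
  Q ⇒ M g ⇒ e b g g
  Q ⇒ e C ⇒ e b g g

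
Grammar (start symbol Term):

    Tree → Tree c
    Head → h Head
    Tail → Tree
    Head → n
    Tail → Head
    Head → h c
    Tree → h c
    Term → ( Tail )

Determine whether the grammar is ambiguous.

Witness: ( h c )

Derivation 1: Term ⇒ ( Tail ) ⇒ ( Tree ) ⇒ ( h c )
Derivation 2: Term ⇒ ( Tail ) ⇒ ( Head ) ⇒ ( h c )

Two distinct leftmost derivations for the same string.

Ambiguous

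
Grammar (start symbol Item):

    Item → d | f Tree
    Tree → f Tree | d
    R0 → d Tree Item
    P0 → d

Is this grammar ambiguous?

Unambiguous

(R0, P0 are unreachable from Item, so their rules don't affect L(Item).) The reachable rules are right-linear with at most one rule per (nonterminal, next-terminal) pair. Each input token forces the next rule, so parsing is deterministic.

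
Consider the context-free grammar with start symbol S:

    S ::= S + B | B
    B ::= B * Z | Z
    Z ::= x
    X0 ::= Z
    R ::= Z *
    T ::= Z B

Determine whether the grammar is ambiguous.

Only S, B, Z are reachable from S; ignoring the rest: This is a standard precedence ladder (S over B over Z), with each level left-recursive on its own operator ('+' at S, '*' at B). That structure is LR(1), hence unambiguous.

Unambiguous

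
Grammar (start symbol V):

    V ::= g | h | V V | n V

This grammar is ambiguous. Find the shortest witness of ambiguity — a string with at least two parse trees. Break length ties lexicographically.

g g g

length 1: no string has ≥2 trees
length 2: no string has ≥2 trees
length 3: g g g has 2 parse trees

Two derivations of g g g:
  V ⇒ V V ⇒ g V ⇒ g V V ⇒ g g V ⇒ g g g
  V ⇒ V V ⇒ V V V ⇒ g V V ⇒ g g V ⇒ g g g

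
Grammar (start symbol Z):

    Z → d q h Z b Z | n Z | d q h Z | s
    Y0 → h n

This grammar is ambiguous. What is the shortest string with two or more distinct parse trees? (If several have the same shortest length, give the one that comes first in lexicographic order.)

d q h d q h s b s

length 1: no string has ≥2 trees
length 2: no string has ≥2 trees
length 3: no string has ≥2 trees
length 4: no string has ≥2 trees
length 5: no string has ≥2 trees
length 6: no string has ≥2 trees
length 7: no string has ≥2 trees
length 8: no string has ≥2 trees
length 9: d q h d q h s b s has 2 parse trees

Two derivations of d q h d q h s b s:
  Z ⇒ d q h Z b Z ⇒ d q h d q h Z b Z ⇒ d q h d q h s b Z ⇒ d q h d q h s b s
  Z ⇒ d q h Z ⇒ d q h d q h Z b Z ⇒ d q h d q h s b Z ⇒ d q h d q h s b s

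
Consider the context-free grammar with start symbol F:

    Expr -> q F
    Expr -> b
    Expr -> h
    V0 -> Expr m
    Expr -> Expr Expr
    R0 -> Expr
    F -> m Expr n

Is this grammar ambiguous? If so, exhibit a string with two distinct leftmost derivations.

Ambiguous

Witness: m b b b n

Derivation 1: F ⇒ m Expr n ⇒ m Expr Expr n ⇒ m b Expr n ⇒ m b Expr Expr n ⇒ m b b Expr n ⇒ m b b b n
Derivation 2: F ⇒ m Expr n ⇒ m Expr Expr n ⇒ m Expr Expr Expr n ⇒ m b Expr Expr n ⇒ m b b Expr n ⇒ m b b b n

Two distinct leftmost derivations for the same string.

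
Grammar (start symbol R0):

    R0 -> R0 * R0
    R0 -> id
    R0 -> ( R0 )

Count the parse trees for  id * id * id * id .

Parse trees for id * id * id * id:
  [R0 [R0 id] * [R0 [R0 id] * [R0 [R0 id] * [R0 id]]]]
  [R0 [R0 id] * [R0 [R0 [R0 id] * [R0 id]] * [R0 id]]]
  [R0 [R0 [R0 id] * [R0 id]] * [R0 [R0 id] * [R0 id]]]
  [R0 [R0 [R0 id] * [R0 [R0 id] * [R0 id]]] * [R0 id]]
  [R0 [R0 [R0 [R0 id] * [R0 id]] * [R0 id]] * [R0 id]]

5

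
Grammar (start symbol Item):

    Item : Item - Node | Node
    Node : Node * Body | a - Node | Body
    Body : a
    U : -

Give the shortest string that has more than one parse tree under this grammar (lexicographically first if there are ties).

length 1: no string has ≥2 trees
length 3: a - a has 2 parse trees

Two derivations of a - a:
  Item ⇒ Item - Node ⇒ Node - Node ⇒ Body - Node ⇒ a - Node ⇒ a - Body ⇒ a - a
  Item ⇒ Node ⇒ a - Node ⇒ a - Body ⇒ a - a

a - a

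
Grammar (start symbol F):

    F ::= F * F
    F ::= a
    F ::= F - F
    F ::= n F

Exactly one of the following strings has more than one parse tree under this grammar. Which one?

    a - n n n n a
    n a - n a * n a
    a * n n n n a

n a - n a * n a

a - n n n n a: 1 tree
n a - n a * n a: 7 trees
a * n n n n a: 1 tree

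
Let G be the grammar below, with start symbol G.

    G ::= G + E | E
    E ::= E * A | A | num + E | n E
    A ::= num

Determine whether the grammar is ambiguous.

Ambiguous

Witness: num + num

Derivation 1: G ⇒ G + E ⇒ E + E ⇒ A + E ⇒ num + E ⇒ num + A ⇒ num + num
Derivation 2: G ⇒ E ⇒ num + E ⇒ num + A ⇒ num + num

Two distinct leftmost derivations for the same string.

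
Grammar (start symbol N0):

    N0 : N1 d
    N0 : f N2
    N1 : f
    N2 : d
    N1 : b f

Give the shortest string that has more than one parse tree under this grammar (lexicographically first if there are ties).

f d

length 2: f d has 2 parse trees

Two derivations of f d:
  N0 ⇒ N1 d ⇒ f d
  N0 ⇒ f N2 ⇒ f d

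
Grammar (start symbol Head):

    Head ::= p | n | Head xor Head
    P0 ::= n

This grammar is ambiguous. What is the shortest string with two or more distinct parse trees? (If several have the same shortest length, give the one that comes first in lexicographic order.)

n xor n xor n

length 1: no string has ≥2 trees
length 3: no string has ≥2 trees
length 5: n xor n xor n has 2 parse trees

Two derivations of n xor n xor n:
  Head ⇒ Head xor Head ⇒ n xor Head ⇒ n xor Head xor Head ⇒ n xor n xor Head ⇒ n xor n xor n
  Head ⇒ Head xor Head ⇒ Head xor Head xor Head ⇒ n xor Head xor Head ⇒ n xor n xor Head ⇒ n xor n xor n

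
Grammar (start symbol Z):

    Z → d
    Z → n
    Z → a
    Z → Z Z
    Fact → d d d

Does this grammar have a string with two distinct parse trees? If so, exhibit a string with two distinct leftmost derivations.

Witness: a a a

Derivation 1: Z ⇒ Z Z ⇒ a Z ⇒ a Z Z ⇒ a a Z ⇒ a a a
Derivation 2: Z ⇒ Z Z ⇒ Z Z Z ⇒ a Z Z ⇒ a a Z ⇒ a a a

Two distinct leftmost derivations for the same string.

Ambiguous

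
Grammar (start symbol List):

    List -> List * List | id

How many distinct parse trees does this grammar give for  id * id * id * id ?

5

Parse trees for id * id * id * id:
  [List [List id] * [List [List id] * [List [List id] * [List id]]]]
  [List [List id] * [List [List [List id] * [List id]] * [List id]]]
  [List [List [List id] * [List id]] * [List [List id] * [List id]]]
  [List [List [List id] * [List [List id] * [List id]]] * [List id]]
  [List [List [List [List id] * [List id]] * [List id]] * [List id]]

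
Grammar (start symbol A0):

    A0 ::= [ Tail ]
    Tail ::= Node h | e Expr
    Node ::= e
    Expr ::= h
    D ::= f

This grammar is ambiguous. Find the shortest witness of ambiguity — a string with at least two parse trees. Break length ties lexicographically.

[ e h ]

length 4: [ e h ] has 2 parse trees

Two derivations of [ e h ]:
  A0 ⇒ [ Tail ] ⇒ [ Node h ] ⇒ [ e h ]
  A0 ⇒ [ Tail ] ⇒ [ e Expr ] ⇒ [ e h ]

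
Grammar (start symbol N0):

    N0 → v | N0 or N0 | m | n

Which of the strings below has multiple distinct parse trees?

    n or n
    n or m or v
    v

n or m or v

n or n: 1 tree
n or m or v: 2 trees
v: 1 tree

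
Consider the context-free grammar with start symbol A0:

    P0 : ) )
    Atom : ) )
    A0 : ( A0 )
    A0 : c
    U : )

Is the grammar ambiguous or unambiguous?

Unambiguous

(Atom, U, P0 are unreachable from A0, so their rules don't affect L(A0).) L(A0) is { openⁿ atom closeⁿ : n ≥ 0 }. The bracket depth fixes n, and the derivation is forced at every step.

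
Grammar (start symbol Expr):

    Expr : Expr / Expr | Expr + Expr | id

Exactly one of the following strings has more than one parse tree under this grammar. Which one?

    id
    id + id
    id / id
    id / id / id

id / id / id

id: 1 tree
id + id: 1 tree
id / id: 1 tree
id / id / id: 2 trees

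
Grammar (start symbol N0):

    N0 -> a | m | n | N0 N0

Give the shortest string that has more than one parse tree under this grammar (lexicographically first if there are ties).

a a a

length 1: no string has ≥2 trees
length 2: no string has ≥2 trees
length 3: a a a has 2 parse trees

Two derivations of a a a:
  N0 ⇒ N0 N0 ⇒ a N0 ⇒ a N0 N0 ⇒ a a N0 ⇒ a a a
  N0 ⇒ N0 N0 ⇒ N0 N0 N0 ⇒ a N0 N0 ⇒ a a N0 ⇒ a a a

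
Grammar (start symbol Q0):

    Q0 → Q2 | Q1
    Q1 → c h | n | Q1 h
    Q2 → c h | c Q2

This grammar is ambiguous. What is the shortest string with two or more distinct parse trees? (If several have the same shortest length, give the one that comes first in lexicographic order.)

c h

length 1: no string has ≥2 trees
length 2: c h has 2 parse trees

Two derivations of c h:
  Q0 ⇒ Q2 ⇒ c h
  Q0 ⇒ Q1 ⇒ c h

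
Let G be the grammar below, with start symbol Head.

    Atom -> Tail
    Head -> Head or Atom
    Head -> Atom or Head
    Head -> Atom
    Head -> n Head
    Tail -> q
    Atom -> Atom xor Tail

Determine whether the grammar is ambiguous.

Witness: q or q

Derivation 1: Head ⇒ Head or Atom ⇒ Atom or Atom ⇒ Tail or Atom ⇒ q or Atom ⇒ q or Tail ⇒ q or q
Derivation 2: Head ⇒ Atom or Head ⇒ Tail or Head ⇒ q or Head ⇒ q or Atom ⇒ q or Tail ⇒ q or q

Two distinct leftmost derivations for the same string.

Ambiguous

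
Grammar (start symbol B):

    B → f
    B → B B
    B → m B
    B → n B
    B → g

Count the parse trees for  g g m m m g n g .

Parse trees for g g m m m g n g (showing first 6 of 11):
  [B [B g] [B [B g] [B [B m [B m [B m [B g]]]] [B n [B g]]]]]
  [B [B g] [B [B g] [B m [B [B m [B m [B g]]] [B n [B g]]]]]]
  [B [B g] [B [B g] [B m [B m [B [B m [B g]] [B n [B g]]]]]]]
  [B [B g] [B [B g] [B m [B m [B m [B [B g] [B n [B g]]]]]]]]
  [B [B g] [B [B [B g] [B m [B m [B m [B g]]]]] [B n [B g]]]]
  [B [B [B g] [B g]] [B [B m [B m [B m [B g]]]] [B n [B g]]]]

11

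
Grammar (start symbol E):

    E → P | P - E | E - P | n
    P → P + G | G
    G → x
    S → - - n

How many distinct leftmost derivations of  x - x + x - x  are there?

4

Parse trees for x - x + x - x:
  [E [P [G x]] - [E [P [P [G x]] + [G x]] - [E [P [G x]]]]]
  [E [P [G x]] - [E [E [P [P [G x]] + [G x]]] - [P [G x]]]]
  [E [E [P [G x]] - [E [P [P [G x]] + [G x]]]] - [P [G x]]]
  [E [E [E [P [G x]]] - [P [P [G x]] + [G x]]] - [P [G x]]]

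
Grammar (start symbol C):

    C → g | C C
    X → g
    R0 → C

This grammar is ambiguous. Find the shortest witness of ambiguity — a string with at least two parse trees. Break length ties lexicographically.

length 1: no string has ≥2 trees
length 2: no string has ≥2 trees
length 3: g g g has 2 parse trees

Two derivations of g g g:
  C ⇒ C C ⇒ g C ⇒ g C C ⇒ g g C ⇒ g g g
  C ⇒ C C ⇒ C C C ⇒ g C C ⇒ g g C ⇒ g g g

g g g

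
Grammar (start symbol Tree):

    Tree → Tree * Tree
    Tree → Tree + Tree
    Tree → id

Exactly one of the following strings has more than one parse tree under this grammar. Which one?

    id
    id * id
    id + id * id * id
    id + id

id: 1 tree
id * id: 1 tree
id + id * id * id: 5 trees
id + id: 1 tree

id + id * id * id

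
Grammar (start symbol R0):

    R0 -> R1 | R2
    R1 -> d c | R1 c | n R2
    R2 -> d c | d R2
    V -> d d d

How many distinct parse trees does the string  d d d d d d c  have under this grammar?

Parse trees for d d d d d d c:
  [R0 [R2 d [R2 d [R2 d [R2 d [R2 d [R2 d c]]]]]]]

1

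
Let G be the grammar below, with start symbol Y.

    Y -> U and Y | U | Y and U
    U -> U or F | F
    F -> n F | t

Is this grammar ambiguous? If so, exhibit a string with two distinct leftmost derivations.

Witness: t and t

Derivation 1: Y ⇒ U and Y ⇒ F and Y ⇒ t and Y ⇒ t and U ⇒ t and F ⇒ t and t
Derivation 2: Y ⇒ Y and U ⇒ U and U ⇒ F and U ⇒ t and U ⇒ t and F ⇒ t and t

Two distinct leftmost derivations for the same string.

Ambiguous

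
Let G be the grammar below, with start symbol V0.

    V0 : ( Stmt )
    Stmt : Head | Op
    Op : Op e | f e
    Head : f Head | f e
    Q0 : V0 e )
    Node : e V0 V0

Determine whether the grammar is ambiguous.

Ambiguous

Witness: ( f e )

Derivation 1: V0 ⇒ ( Stmt ) ⇒ ( Head ) ⇒ ( f e )
Derivation 2: V0 ⇒ ( Stmt ) ⇒ ( Op ) ⇒ ( f e )

Two distinct leftmost derivations for the same string.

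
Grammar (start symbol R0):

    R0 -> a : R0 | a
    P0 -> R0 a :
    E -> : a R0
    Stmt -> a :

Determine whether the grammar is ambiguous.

Unambiguous

Only R0 is reachable from R0; ignoring the rest: Right-recursive list with a separator: after each atom, whether the separator follows determines the rule. One parse per string.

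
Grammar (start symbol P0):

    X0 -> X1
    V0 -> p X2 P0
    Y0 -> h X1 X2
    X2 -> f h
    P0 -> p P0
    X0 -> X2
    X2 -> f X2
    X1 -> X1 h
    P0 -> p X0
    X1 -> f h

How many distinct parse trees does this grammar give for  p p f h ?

Parse trees for p p f h:
  [P0 p [P0 p [X0 [X1 f h]]]]
  [P0 p [P0 p [X0 [X2 f h]]]]

2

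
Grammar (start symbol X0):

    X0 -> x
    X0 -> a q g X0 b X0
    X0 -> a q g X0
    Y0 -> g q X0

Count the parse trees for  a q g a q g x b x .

Parse trees for a q g a q g x b x:
  [X0 a q g [X0 a q g [X0 x]] b [X0 x]]
  [X0 a q g [X0 a q g [X0 x] b [X0 x]]]

2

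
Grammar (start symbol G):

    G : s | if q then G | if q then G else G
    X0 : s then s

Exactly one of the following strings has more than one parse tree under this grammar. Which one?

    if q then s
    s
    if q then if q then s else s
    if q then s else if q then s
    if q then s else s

if q then if q then s else s

if q then s: 1 tree
s: 1 tree
if q then if q then s else s: 2 trees
if q then s else if q then s: 1 tree
if q then s else s: 1 tree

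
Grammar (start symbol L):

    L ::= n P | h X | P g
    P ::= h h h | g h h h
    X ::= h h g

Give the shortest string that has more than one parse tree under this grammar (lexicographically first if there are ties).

length 4: h h h g has 2 parse trees

Two derivations of h h h g:
  L ⇒ h X ⇒ h h h g
  L ⇒ P g ⇒ h h h g

h h h g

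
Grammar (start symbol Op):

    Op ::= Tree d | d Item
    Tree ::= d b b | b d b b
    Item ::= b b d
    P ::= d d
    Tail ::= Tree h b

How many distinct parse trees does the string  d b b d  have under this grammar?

Parse trees for d b b d:
  [Op [Tree d b b] d]
  [Op d [Item b b d]]

2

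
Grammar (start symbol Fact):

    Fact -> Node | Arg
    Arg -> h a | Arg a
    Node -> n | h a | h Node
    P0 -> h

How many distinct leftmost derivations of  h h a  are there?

Parse trees for h h a:
  [Fact [Node h [Node h a]]]

1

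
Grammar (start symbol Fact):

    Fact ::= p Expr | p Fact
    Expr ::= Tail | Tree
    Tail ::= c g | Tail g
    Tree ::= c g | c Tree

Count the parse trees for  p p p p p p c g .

Parse trees for p p p p p p c g:
  [Fact p [Fact p [Fact p [Fact p [Fact p [Fact p [Expr [Tail c g]]]]]]]]
  [Fact p [Fact p [Fact p [Fact p [Fact p [Fact p [Expr [Tree c g]]]]]]]]

2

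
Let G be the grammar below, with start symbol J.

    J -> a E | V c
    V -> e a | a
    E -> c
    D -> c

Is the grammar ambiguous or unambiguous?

Witness: a c

Derivation 1: J ⇒ a E ⇒ a c
Derivation 2: J ⇒ V c ⇒ a c

Two distinct leftmost derivations for the same string.

Ambiguous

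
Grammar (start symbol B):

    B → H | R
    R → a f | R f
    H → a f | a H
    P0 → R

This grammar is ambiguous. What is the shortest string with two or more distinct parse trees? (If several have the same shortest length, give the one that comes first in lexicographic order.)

a f

length 2: a f has 2 parse trees

Two derivations of a f:
  B ⇒ H ⇒ a f
  B ⇒ R ⇒ a f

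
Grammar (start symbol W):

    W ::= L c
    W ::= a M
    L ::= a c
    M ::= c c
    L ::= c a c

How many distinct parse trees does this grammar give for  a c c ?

2

Parse trees for a c c:
  [W [L a c] c]
  [W a [M c c]]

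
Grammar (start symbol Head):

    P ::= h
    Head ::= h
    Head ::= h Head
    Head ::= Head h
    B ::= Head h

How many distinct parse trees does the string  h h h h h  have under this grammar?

16

Parse trees for h h h h h (showing first 6 of 16):
  [Head h [Head h [Head h [Head h [Head h]]]]]
  [Head h [Head h [Head h [Head [Head h] h]]]]
  [Head h [Head h [Head [Head h [Head h]] h]]]
  [Head h [Head h [Head [Head [Head h] h] h]]]
  [Head h [Head [Head h [Head h [Head h]]] h]]
  [Head h [Head [Head h [Head [Head h] h]] h]]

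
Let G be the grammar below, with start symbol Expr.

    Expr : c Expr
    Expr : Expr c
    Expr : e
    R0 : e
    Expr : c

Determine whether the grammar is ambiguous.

Witness: c c

Derivation 1: Expr ⇒ c Expr ⇒ c c
Derivation 2: Expr ⇒ Expr c ⇒ c c

Two distinct leftmost derivations for the same string.

Ambiguous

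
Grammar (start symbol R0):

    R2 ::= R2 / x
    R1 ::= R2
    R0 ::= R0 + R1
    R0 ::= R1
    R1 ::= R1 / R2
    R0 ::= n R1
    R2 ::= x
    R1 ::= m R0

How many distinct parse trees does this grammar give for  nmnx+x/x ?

Parse trees for nmnx+x/x:
  [R0 [R0 n [R1 m [R0 n [R1 [R2 x]]]]] + [R1 [R2 [R2 x] / x]]]
  [R0 [R0 n [R1 m [R0 n [R1 [R2 x]]]]] + [R1 [R1 [R2 x]] / [R2 x]]]
  [R0 n [R1 [R1 m [R0 [R0 n [R1 [R2 x]]] + [R1 [R2 x]]]] / [R2 x]]]
  [R0 n [R1 m [R0 [R0 n [R1 [R2 x]]] + [R1 [R2 [R2 x] / x]]]]]
  [R0 n [R1 m [R0 [R0 n [R1 [R2 x]]] + [R1 [R1 [R2 x]] / [R2 x]]]]]

5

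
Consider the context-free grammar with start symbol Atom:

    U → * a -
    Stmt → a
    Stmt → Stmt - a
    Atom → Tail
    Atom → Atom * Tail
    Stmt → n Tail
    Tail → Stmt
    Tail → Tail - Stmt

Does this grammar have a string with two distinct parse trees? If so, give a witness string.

Ambiguous

Witness: a - a

Derivation 1: Atom ⇒ Tail ⇒ Stmt ⇒ Stmt - a ⇒ a - a
Derivation 2: Atom ⇒ Tail ⇒ Tail - Stmt ⇒ Stmt - Stmt ⇒ a - Stmt ⇒ a - a

Two distinct leftmost derivations for the same string.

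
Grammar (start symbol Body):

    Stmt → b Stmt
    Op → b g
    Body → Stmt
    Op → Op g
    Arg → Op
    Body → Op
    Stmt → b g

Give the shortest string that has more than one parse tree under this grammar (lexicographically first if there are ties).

length 2: b g has 2 parse trees

Two derivations of b g:
  Body ⇒ Stmt ⇒ b g
  Body ⇒ Op ⇒ b g

b g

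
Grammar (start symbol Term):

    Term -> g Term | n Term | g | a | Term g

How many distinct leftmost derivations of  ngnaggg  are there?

Parse trees for ngnaggg (showing first 6 of 20):
  [Term n [Term g [Term n [Term [Term [Term [Term a] g] g] g]]]]
  [Term n [Term g [Term [Term n [Term [Term [Term a] g] g]] g]]]
  [Term n [Term g [Term [Term [Term n [Term [Term a] g]] g] g]]]
  [Term n [Term g [Term [Term [Term [Term n [Term a]] g] g] g]]]
  [Term n [Term [Term g [Term n [Term [Term [Term a] g] g]]] g]]
  [Term n [Term [Term g [Term [Term n [Term [Term a] g]] g]] g]]

20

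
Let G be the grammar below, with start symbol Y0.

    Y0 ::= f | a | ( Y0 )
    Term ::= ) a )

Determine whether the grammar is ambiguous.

Unambiguous

Only Y0 is reachable from Y0; ignoring the rest: Each string is a nest of matched brackets around a single atom. An opening bracket forces the recursive rule; an atom forces the base rule.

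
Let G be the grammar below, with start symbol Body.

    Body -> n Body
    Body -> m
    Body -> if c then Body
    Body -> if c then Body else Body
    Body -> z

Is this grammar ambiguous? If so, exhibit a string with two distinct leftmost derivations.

Witness: if c then if c then m else m

Derivation 1: Body ⇒ if c then Body ⇒ if c then if c then Body else Body ⇒ if c then if c then m else Body ⇒ if c then if c then m else m
Derivation 2: Body ⇒ if c then Body else Body ⇒ if c then if c then Body else Body ⇒ if c then if c then m else Body ⇒ if c then if c then m else m

Two distinct leftmost derivations for the same string.

Ambiguous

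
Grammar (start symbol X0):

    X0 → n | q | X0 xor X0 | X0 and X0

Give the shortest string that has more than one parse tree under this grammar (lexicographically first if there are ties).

length 1: no string has ≥2 trees
length 3: no string has ≥2 trees
length 5: n and n and n has 2 parse trees

Two derivations of n and n and n:
  X0 ⇒ X0 and X0 ⇒ n and X0 ⇒ n and X0 and X0 ⇒ n and n and X0 ⇒ n and n and n
  X0 ⇒ X0 and X0 ⇒ X0 and X0 and X0 ⇒ n and X0 and X0 ⇒ n and n and X0 ⇒ n and n and n

n and n and n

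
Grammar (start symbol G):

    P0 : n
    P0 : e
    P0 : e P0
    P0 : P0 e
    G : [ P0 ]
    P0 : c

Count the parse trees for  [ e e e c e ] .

4

Parse trees for [ e e e c e ]:
  [G [ [P0 e [P0 e [P0 e [P0 [P0 c] e]]]] ]]
  [G [ [P0 e [P0 e [P0 [P0 e [P0 c]] e]]] ]]
  [G [ [P0 e [P0 [P0 e [P0 e [P0 c]]] e]] ]]
  [G [ [P0 [P0 e [P0 e [P0 e [P0 c]]]] e] ]]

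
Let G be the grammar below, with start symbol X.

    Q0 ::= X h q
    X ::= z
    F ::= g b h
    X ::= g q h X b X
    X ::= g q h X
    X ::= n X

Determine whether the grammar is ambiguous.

Ambiguous

Witness: g q h g q h z b z

Derivation 1: X ⇒ g q h X b X ⇒ g q h g q h X b X ⇒ g q h g q h z b X ⇒ g q h g q h z b z
Derivation 2: X ⇒ g q h X ⇒ g q h g q h X b X ⇒ g q h g q h z b X ⇒ g q h g q h z b z

Two distinct leftmost derivations for the same string.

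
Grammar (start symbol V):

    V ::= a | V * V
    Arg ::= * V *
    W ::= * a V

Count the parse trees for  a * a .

1

Parse trees for a * a:
  [V [V a] * [V a]]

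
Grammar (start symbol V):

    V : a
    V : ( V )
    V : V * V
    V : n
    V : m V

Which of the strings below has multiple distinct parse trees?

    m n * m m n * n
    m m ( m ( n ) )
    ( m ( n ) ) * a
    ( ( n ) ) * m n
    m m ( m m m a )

m n * m m n * n

m n * m m n * n: 9 trees
m m ( m ( n ) ): 1 tree
( m ( n ) ) * a: 1 tree
( ( n ) ) * m n: 1 tree
m m ( m m m a ): 1 tree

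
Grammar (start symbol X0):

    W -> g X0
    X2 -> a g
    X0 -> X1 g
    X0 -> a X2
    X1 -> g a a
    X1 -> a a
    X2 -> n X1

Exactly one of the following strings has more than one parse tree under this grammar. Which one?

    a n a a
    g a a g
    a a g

a n a a: 1 tree
g a a g: 1 tree
a a g: 2 trees

a a g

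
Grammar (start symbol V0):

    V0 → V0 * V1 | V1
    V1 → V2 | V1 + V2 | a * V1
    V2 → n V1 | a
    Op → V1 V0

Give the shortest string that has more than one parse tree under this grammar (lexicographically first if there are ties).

a * a

length 1: no string has ≥2 trees
length 2: no string has ≥2 trees
length 3: a * a has 2 parse trees

Two derivations of a * a:
  V0 ⇒ V0 * V1 ⇒ V1 * V1 ⇒ V2 * V1 ⇒ a * V1 ⇒ a * V2 ⇒ a * a
  V0 ⇒ V1 ⇒ a * V1 ⇒ a * V2 ⇒ a * a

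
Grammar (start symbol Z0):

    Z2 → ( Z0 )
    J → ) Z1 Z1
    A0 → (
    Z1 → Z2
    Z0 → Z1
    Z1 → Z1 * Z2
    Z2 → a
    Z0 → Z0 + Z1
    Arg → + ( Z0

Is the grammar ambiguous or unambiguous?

(A0, Arg, J are unreachable from Z0, so their rules don't affect L(Z0).) The grammar is stratified — Z0 handles '+' (left-recursive), Z1 handles '*', Z2 atoms. Each operator has a fixed associativity and precedence level, so every string has one parse.

Unambiguous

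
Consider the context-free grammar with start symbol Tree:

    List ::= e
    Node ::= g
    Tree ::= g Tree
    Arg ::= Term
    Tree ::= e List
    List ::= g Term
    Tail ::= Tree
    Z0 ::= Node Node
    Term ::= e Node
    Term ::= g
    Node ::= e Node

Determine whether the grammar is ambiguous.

Unambiguous

Only Tree, List, Term, Node are reachable from Tree; ignoring the rest: Each reachable nonterminal has at most one production per leading terminal, and all productions are right-linear; the derivation is determined token-by-token.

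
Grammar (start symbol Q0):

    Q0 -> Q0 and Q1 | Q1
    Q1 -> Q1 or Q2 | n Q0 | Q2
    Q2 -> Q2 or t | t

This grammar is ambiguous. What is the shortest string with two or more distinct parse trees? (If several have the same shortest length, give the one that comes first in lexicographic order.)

t or t

length 1: no string has ≥2 trees
length 2: no string has ≥2 trees
length 3: t or t has 2 parse trees

Two derivations of t or t:
  Q0 ⇒ Q1 ⇒ Q1 or Q2 ⇒ Q2 or Q2 ⇒ t or Q2 ⇒ t or t
  Q0 ⇒ Q1 ⇒ Q2 ⇒ Q2 or t ⇒ t or t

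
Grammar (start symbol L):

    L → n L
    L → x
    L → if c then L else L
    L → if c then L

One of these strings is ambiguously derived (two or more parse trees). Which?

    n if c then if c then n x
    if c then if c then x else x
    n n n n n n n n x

n if c then if c then n x: 1 tree
if c then if c then x else x: 2 trees
n n n n n n n n x: 1 tree

if c then if c then x else x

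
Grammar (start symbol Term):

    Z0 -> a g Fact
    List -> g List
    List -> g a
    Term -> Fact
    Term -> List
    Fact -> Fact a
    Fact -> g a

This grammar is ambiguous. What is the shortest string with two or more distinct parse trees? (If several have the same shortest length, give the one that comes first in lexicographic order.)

length 2: g a has 2 parse trees

Two derivations of g a:
  Term ⇒ Fact ⇒ g a
  Term ⇒ List ⇒ g a

g a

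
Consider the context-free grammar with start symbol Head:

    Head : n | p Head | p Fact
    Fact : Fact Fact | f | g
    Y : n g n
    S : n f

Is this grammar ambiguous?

Ambiguous

Witness: p f f f

Derivation 1: Head ⇒ p Fact ⇒ p Fact Fact ⇒ p Fact Fact Fact ⇒ p f Fact Fact ⇒ p f f Fact ⇒ p f f f
Derivation 2: Head ⇒ p Fact ⇒ p Fact Fact ⇒ p f Fact ⇒ p f Fact Fact ⇒ p f f Fact ⇒ p f f f

Two distinct leftmost derivations for the same string.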